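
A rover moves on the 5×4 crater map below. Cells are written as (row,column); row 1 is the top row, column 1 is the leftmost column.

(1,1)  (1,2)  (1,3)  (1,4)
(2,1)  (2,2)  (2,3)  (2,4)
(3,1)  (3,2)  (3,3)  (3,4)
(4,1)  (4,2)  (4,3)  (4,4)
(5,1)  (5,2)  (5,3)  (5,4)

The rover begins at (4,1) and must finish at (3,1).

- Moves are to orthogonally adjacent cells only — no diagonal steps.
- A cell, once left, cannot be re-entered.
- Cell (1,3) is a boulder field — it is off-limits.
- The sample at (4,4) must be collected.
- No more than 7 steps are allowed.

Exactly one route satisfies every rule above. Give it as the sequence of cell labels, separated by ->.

The 7-move cap with required stops at (4,4) leaves no slack for detours.
Route from (4,1): 3× right (reaching (4,4)), up to (3,4), 3× left (reaching (3,1)) — 7 moves in all.
Check: all required cells visited; 7 ≤ 7 moves.

(4,1) -> (4,2) -> (4,3) -> (4,4) -> (3,4) -> (3,3) -> (3,2) -> (3,1)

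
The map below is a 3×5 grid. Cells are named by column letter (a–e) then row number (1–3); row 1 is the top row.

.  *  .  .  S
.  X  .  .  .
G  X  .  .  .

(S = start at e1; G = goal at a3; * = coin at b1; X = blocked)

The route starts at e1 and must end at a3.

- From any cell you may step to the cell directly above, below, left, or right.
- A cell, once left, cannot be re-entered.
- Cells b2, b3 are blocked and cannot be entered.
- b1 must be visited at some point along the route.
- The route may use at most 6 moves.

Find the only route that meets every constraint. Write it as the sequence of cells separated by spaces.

The budget equals the shortest possible length, so every move has to be on a shortest route through the required cells.
Route from e1: left 4 to a1, down 2 to a3 — 6 moves in all.
Check: all required cells visited; 6 ≤ 6 moves.

e1 d1 c1 b1 a1 a2 a3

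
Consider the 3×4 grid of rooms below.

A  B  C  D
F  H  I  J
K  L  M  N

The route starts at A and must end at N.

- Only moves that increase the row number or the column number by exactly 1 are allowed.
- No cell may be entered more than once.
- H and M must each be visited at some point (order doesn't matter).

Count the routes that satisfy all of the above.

4

A right/down-only route from A to N makes exactly 2 down-moves and 3 right-moves in some order.
With no other constraints that would be C(5,2) = 10 routes.
A monotone route can only reach the required cells in the order H, M, so split there and multiply the segment counts: A→H: 2; H→M: 2; M→N: 1; product = 4.
That gives 4 routes.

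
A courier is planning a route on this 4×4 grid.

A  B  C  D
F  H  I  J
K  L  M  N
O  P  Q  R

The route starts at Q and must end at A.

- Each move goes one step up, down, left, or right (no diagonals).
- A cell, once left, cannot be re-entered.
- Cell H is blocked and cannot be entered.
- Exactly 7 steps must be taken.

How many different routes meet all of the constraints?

9

Need simple routes of exactly 7 moves from Q to A (Manhattan distance 5, so 1 moves are spent on a detour and 1 undoing it).
Branch systematically from the start, pruning whenever the remaining move budget drops below the Manhattan distance to A or differs from it in parity. Grouping the completions by first move — via M: 4; via P: 1; via R: 4 — and summing: 4 + 1 + 4 = 9.
That gives 9 routes.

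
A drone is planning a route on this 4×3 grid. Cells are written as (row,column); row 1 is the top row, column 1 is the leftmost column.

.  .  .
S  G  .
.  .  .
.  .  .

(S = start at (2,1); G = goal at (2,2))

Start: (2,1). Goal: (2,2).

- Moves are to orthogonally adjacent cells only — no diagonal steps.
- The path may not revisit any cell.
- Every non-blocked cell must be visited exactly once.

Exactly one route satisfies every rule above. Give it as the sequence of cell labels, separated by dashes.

Need to visit all 12 open cells exactly once, starting at (2,1) and ending at (2,2).
Cell (4,1) has only two open neighbours ((3,1) and (4,2)), so the path must pass straight through it: one of those is the cell it's entered from and the other is where it exits.
Route from (2,1): up to (1,1), 2× right (reaching (1,3)), 3× down (reaching (4,3)), 2× left (reaching (4,1)), up to (3,1), right to (3,2), up to (2,2) — 11 moves in all.
Check: all 12 open cells covered.

(2,1) - (1,1) - (1,2) - (1,3) - (2,3) - (3,3) - (4,3) - (4,2) - (4,1) - (3,1) - (3,2) - (2,2)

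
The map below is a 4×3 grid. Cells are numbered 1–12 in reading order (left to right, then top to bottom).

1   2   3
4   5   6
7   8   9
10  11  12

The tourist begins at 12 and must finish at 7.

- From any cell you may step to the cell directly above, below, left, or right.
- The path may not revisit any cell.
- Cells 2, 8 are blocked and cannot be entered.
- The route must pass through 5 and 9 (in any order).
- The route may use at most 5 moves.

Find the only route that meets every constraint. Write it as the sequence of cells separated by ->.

12 -> 9 -> 6 -> 5 -> 4 -> 7

The 5-move cap with required stops at 5, 9 leaves no slack for detours.
Route from 12: up 2 to 6, left 2 to 4, down 1 to 7 — 5 moves in all.
Check: all required cells visited; 5 ≤ 5 moves.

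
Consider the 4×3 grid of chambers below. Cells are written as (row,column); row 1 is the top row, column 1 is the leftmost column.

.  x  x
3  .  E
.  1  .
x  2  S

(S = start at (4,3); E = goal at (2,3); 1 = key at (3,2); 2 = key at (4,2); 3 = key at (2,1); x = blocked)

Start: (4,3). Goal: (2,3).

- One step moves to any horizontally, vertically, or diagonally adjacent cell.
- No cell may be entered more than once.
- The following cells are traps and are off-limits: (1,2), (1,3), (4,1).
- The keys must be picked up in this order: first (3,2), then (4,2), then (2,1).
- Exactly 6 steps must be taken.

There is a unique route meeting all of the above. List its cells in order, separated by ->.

(4,3) -> (3,2) -> (4,2) -> (3,1) -> (2,1) -> (2,2) -> (2,3)

The waypoints must appear in the order (3,2), (4,2), (2,1), with no cell reused.
Route from (4,3): up-left to (3,2), down to (4,2), up-left to (3,1), up to (2,1), 2× right (reaching (2,3)) — 6 moves in all.
Check: order respected (1 at step 1, 2 at step 2, 3 at step 4); 6 moves as required.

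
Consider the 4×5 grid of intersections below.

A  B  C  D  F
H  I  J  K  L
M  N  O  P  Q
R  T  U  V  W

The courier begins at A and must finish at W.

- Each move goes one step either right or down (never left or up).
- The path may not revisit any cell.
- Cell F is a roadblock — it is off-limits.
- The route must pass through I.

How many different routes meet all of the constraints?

20

A right/down-only route from A to W makes exactly 3 down-moves and 4 right-moves in some order.
With no other constraints that would be C(7,3) = 35 routes.
Split at I and multiply the segment counts (each segment already excludes blocked cells): A→I: 2; I→W: 10; product = 20.
That gives 20 routes.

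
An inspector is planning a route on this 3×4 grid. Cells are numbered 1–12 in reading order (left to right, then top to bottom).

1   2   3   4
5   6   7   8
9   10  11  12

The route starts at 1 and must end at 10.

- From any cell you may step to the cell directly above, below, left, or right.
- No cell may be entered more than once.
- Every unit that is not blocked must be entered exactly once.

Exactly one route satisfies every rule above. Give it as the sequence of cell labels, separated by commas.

Need to visit all 12 open cells exactly once, starting at 1 and ending at 10.
Cell 12 has only two open neighbours (8 and 11), so the path must pass straight through it: one of those is the cell it's entered from and the other is where it exits.
Route from 1: right 3 to 4, down 2 to 12, left 1 to 11, up 1 to 7, left 2 to 5, down 1 to 9, right 1 to 10 — 11 moves in all.
Check: all 12 open cells covered.

1, 2, 3, 4, 8, 12, 11, 7, 6, 5, 9, 10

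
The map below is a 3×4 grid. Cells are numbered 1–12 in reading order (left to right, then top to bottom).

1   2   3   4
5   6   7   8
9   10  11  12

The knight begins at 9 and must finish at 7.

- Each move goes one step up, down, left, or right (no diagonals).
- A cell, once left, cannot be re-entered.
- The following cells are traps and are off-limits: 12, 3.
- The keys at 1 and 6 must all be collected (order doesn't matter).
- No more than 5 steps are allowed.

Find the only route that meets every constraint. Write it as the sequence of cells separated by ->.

9 -> 5 -> 1 -> 2 -> 6 -> 7

The budget equals the shortest possible length, so every move has to be on a shortest route through the required cells.
Route from 9: up 2 to 1, right 1 to 2, down 1 to 6, right 1 to 7 — 5 moves in all.
Check: all required cells visited; 5 ≤ 5 moves.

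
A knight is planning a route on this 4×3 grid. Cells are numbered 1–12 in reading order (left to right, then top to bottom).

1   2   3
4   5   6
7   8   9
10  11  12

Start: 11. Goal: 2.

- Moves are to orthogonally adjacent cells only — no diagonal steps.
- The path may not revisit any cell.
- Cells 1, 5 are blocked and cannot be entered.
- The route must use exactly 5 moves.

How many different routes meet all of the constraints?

2

Need simple routes of exactly 5 moves from 11 to 2 (Manhattan distance 3, so 1 moves are spent on a detour and 1 undoing it).
Enumerating: 11 8 9 6 3 2 | 11 12 9 6 3 2.
That gives 2 routes.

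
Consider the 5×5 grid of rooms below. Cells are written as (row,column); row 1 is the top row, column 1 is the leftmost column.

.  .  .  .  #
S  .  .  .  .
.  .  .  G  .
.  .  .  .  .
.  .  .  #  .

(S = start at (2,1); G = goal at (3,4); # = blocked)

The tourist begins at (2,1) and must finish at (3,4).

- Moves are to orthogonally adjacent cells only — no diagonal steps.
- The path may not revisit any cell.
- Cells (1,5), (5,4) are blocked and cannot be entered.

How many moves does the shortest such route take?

4

The Manhattan distance from (2,1) to (3,4) is |2−3| + |1−4| = 4, so at least 4 moves are needed.
A route of 4 moves achieves this: (2,1) → (3,1) → (3,2) → (3,3) → (3,4).
Since 4 matches the lower bound, it is optimal.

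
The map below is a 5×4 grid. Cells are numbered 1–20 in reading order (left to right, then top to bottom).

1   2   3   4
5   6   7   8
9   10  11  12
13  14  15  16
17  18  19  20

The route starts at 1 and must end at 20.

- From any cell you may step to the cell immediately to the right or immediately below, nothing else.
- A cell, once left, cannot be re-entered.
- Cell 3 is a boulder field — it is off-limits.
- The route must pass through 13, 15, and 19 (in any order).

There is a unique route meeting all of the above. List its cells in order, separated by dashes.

Moves only go right or down, so the column and row indices never decrease.
Route from 1: down 3 to 13, right 2 to 15, down 1 to 19, right 1 to 20 — 7 moves in all.
Check: all required cells visited.

1 - 5 - 9 - 13 - 14 - 15 - 19 - 20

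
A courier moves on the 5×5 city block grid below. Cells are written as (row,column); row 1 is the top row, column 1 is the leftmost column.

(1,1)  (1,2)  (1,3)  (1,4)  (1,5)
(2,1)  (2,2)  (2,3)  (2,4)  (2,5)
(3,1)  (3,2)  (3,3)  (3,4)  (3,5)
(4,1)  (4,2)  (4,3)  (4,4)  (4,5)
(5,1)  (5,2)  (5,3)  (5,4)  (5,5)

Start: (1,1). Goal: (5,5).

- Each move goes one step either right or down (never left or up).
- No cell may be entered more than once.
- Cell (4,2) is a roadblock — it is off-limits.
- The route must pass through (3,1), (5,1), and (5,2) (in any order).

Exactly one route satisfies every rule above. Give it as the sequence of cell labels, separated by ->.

Moves only go right or down, so the column and row indices never decrease.
Route from (1,1): down 4 to (5,1), right 4 to (5,5) — 8 moves in all.
Check: all required cells visited.

(1,1) -> (2,1) -> (3,1) -> (4,1) -> (5,1) -> (5,2) -> (5,3) -> (5,4) -> (5,5)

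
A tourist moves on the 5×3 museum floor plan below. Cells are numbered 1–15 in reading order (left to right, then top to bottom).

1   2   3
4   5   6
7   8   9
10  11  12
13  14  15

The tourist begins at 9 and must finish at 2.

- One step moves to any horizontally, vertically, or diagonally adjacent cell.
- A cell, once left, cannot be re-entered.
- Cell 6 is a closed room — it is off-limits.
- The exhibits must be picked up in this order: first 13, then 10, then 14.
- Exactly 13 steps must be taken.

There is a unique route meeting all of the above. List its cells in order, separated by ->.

The waypoints must appear in the order 13, 10, 14, with no cell reused.
Route from 9: 2× down-left (reaching 13), up to 10, down-right to 14, right to 15, up to 12, up-left to 8, left to 7, 2× up (reaching 1), down-right to 5, up-right to 3, left to 2 — 13 moves in all.
Check: order respected (13 at step 2, 10 at step 3, 14 at step 4); 13 moves as required.

9 -> 11 -> 13 -> 10 -> 14 -> 15 -> 12 -> 8 -> 7 -> 4 -> 1 -> 5 -> 3 -> 2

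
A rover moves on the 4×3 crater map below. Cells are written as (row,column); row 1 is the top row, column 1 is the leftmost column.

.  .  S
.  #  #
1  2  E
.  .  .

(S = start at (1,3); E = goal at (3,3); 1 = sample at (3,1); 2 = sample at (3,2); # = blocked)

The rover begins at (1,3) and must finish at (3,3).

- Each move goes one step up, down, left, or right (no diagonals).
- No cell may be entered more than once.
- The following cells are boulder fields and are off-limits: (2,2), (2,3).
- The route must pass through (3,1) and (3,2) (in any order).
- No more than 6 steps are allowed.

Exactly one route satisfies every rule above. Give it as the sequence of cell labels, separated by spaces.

The budget equals the shortest possible length, so every move has to be on a shortest route through the required cells.
Route from (1,3): 2× left (reaching (1,1)), 2× down (reaching (3,1)), 2× right (reaching (3,3)) — 6 moves in all.
Check: all required cells visited; 6 ≤ 6 moves.

(1,3) (1,2) (1,1) (2,1) (3,1) (3,2) (3,3)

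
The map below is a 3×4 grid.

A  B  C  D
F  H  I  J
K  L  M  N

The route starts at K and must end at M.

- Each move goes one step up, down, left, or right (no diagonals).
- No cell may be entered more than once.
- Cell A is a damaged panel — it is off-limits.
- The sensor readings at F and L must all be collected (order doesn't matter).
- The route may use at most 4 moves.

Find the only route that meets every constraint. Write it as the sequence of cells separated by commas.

The budget equals the shortest possible length, so every move has to be on a shortest route through the required cells.
Route from K: up 1 to F, right 1 to H, down 1 to L, right 1 to M — 4 moves in all.
Check: all required cells visited; 4 ≤ 4 moves.

K, F, H, L, M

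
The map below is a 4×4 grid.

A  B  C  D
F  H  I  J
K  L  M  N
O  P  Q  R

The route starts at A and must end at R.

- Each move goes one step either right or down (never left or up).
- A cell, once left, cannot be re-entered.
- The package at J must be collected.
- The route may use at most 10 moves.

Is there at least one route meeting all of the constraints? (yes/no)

yes

One route that works: A → F → H → I → J → N → R.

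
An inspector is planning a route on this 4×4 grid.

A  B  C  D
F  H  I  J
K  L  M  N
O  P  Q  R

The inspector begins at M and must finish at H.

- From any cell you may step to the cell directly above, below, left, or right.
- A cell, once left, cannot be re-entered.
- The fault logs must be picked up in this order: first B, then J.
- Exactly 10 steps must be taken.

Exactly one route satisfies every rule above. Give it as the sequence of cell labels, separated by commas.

The waypoints must appear in the order B, J, with no cell reused.
Route from M: 2× left (reaching K), 2× up (reaching A), 3× right (reaching D), down to J, 2× left (reaching H) — 10 moves in all.
Check: order respected (B at step 5, J at step 8); 10 moves as required.

M, L, K, F, A, B, C, D, J, I, H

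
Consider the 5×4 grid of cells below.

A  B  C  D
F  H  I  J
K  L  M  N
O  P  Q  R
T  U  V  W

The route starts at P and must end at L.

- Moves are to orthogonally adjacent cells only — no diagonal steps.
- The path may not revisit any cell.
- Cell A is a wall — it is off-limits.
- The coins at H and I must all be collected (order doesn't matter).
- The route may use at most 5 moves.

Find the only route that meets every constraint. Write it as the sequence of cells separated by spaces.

The 5-move cap with required stops at H, I leaves no slack for detours.
Route from P: right to Q, 2× up (reaching I), left to H, down to L — 5 moves in all.
Check: all required cells visited; 5 ≤ 5 moves.

P Q M I H L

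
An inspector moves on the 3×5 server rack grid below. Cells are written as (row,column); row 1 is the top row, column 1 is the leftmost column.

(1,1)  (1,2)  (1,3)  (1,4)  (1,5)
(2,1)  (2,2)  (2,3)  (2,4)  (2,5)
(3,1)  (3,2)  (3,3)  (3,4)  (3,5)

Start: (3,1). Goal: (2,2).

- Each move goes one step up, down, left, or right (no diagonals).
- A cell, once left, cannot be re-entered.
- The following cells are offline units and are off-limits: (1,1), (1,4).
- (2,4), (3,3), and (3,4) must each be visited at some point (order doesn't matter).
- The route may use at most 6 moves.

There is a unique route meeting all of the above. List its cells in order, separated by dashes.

The budget equals the shortest possible length, so every move has to be on a shortest route through the required cells.
Route from (3,1): 3× right (reaching (3,4)), up to (2,4), 2× left (reaching (2,2)) — 6 moves in all.
Check: all required cells visited; 6 ≤ 6 moves.

(3,1) - (3,2) - (3,3) - (3,4) - (2,4) - (2,3) - (2,2)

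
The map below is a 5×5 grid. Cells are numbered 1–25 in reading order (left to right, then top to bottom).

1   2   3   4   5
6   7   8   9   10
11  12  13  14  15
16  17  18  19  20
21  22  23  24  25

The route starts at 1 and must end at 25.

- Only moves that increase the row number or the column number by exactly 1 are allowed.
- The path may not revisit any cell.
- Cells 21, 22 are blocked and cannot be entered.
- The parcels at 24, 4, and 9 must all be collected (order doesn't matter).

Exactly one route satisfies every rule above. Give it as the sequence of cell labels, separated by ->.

1 -> 2 -> 3 -> 4 -> 9 -> 14 -> 19 -> 24 -> 25

Moves only go right or down, so the column and row indices never decrease.
Route from 1: 3× right (reaching 4), 4× down (reaching 24), right to 25 — 8 moves in all.
Check: all required cells visited.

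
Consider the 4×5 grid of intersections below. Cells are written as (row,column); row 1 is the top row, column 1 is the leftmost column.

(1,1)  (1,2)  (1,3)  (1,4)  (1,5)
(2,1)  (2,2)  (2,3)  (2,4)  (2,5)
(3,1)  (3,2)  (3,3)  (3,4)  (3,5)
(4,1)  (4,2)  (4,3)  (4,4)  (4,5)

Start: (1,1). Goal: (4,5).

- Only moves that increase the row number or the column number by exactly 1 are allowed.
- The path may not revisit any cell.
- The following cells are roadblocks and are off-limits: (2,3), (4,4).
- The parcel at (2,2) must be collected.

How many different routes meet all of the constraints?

A right/down-only route from (1,1) to (4,5) makes exactly 3 down-moves and 4 right-moves in some order.
With no other constraints that would be C(7,3) = 35 routes.
Split at (2,2) and multiply the segment counts (each segment already excludes blocked cells): (1,1)→(2,2): 2; (2,2)→(4,5): 1; product = 2.
That gives 2 routes.

2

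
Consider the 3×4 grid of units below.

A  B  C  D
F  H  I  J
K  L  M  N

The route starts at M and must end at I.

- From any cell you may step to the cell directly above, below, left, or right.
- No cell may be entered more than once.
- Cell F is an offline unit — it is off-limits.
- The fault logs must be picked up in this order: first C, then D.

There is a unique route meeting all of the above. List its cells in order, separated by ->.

The waypoints must appear in the order C, D, with no cell reused.
Route from M: left 1 to L, up 2 to B, right 2 to D, down 1 to J, left 1 to I — 7 moves in all.
Check: order respected (C at step 4, D at step 5).

M -> L -> H -> B -> C -> D -> J -> I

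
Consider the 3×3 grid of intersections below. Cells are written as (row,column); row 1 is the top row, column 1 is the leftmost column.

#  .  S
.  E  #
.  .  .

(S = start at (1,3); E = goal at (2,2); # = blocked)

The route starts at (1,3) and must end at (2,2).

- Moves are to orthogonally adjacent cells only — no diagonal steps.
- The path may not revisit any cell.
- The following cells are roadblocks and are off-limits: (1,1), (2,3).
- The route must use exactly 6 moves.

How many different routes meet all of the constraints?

Need simple routes of exactly 6 moves from (1,3) to (2,2) (Manhattan distance 2, so 2 moves are spent on a detour and 2 undoing it).
No route satisfies every constraint, so the count is 0.

0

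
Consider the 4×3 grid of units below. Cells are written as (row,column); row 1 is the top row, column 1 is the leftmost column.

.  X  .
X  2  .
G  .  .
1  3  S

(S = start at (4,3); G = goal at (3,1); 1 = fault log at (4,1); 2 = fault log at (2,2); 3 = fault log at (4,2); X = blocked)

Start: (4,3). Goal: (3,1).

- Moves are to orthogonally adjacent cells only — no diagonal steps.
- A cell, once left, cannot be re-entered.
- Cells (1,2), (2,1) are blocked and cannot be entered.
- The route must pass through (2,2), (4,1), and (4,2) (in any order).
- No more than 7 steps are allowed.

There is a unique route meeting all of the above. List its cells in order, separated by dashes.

Any route must reach (2,2), (4,1), and (4,2) and still end at (3,1) within 7 moves, so the order of the required stops is forced.
Route from (4,3): up 2 to (2,3), left 1 to (2,2), down 2 to (4,2), left 1 to (4,1), up 1 to (3,1) — 7 moves in all.
Check: all required cells visited; 7 ≤ 7 moves.

(4,3) - (3,3) - (2,3) - (2,2) - (3,2) - (4,2) - (4,1) - (3,1)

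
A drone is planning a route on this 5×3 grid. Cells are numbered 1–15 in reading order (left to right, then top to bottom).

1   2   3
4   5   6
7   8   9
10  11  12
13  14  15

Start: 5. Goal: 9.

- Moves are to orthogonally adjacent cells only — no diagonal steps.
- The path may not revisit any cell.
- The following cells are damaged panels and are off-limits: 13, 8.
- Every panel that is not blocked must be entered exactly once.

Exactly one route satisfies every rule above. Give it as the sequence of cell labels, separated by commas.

5, 6, 3, 2, 1, 4, 7, 10, 11, 14, 15, 12, 9

Need to visit all 13 open cells exactly once, starting at 5 and ending at 9.
Route from 5: right to 6, up to 3, 2× left (reaching 1), 3× down (reaching 10), right to 11, down to 14, right to 15, 2× up (reaching 9) — 12 moves in all.
Check: all 13 open cells covered.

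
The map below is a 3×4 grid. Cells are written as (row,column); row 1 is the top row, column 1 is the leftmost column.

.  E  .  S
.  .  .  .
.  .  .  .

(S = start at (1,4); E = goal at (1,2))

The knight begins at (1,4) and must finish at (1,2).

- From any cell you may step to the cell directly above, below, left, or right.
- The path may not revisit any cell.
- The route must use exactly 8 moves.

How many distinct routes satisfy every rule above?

14

Need simple routes of exactly 8 moves from (1,4) to (1,2) (Manhattan distance 2, so 3 moves are spent on a detour and 3 undoing it).
Branch systematically from the start, pruning whenever the remaining move budget drops below the Manhattan distance to (1,2) or differs from it in parity. Grouping the completions by first move — via (2,4): 9; via (1,3): 5 — and summing: 9 + 5 = 14.
That gives 14 routes.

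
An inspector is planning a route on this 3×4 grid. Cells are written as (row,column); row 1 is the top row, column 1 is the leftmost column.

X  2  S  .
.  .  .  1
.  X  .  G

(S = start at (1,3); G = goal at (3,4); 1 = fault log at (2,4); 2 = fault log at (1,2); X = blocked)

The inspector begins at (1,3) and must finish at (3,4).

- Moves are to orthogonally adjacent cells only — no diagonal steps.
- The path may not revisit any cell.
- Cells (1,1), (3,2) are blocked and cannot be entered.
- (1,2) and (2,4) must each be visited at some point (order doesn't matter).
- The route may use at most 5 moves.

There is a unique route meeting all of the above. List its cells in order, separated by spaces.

(1,3) (1,2) (2,2) (2,3) (2,4) (3,4)

The budget equals the shortest possible length, so every move has to be on a shortest route through the required cells.
Route from (1,3): left to (1,2), down to (2,2), 2× right (reaching (2,4)), down to (3,4) — 5 moves in all.
Check: all required cells visited; 5 ≤ 5 moves.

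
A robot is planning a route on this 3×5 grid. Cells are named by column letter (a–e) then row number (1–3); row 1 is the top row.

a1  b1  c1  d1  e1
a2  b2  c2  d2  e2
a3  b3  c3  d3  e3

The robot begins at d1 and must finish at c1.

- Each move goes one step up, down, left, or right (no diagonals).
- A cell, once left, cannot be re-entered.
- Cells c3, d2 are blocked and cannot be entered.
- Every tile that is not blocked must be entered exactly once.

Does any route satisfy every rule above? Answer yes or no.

Cell d3 has only one open neighbour but is neither the start nor the goal, so a Hamiltonian route would have to both enter and leave it through the same neighbour — impossible without revisiting.

no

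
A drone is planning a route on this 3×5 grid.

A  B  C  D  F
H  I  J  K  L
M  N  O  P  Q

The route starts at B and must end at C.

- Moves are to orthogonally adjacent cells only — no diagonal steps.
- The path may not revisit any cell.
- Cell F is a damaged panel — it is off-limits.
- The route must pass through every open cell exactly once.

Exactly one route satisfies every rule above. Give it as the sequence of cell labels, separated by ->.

B -> A -> H -> M -> N -> I -> J -> O -> P -> Q -> L -> K -> D -> C

Need to visit all 14 open cells exactly once, starting at B and ending at C.
Route from B: left to A, 2× down (reaching M), right to N, up to I, right to J, down to O, 2× right (reaching Q), up to L, left to K, up to D, left to C — 13 moves in all.
Check: all 14 open cells covered.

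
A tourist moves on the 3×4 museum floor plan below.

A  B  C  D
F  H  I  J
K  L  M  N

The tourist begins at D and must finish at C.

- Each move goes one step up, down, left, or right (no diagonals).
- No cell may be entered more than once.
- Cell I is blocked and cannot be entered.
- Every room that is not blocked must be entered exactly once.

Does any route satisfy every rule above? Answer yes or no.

no

Colour the cells like a checkerboard: each orthogonal step flips colour, so a Hamiltonian route alternates colours. Here there are 6 cells of one colour and 5 of the other, with start on the opposite colour to the goal — the counts and endpoints can't be arranged into an alternating sequence of length 11, so no Hamiltonian route exists.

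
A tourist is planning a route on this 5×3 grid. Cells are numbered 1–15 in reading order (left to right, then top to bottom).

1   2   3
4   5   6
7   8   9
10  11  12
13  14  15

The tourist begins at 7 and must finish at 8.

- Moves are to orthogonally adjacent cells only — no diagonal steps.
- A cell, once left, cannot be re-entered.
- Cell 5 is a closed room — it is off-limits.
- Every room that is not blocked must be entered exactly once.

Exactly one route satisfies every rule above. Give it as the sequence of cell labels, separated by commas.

7, 4, 1, 2, 3, 6, 9, 12, 15, 14, 13, 10, 11, 8

Need to visit all 14 open cells exactly once, starting at 7 and ending at 8.
Route from 7: up 2 to 1, right 2 to 3, down 4 to 15, left 2 to 13, up 1 to 10, right 1 to 11, up 1 to 8 — 13 moves in all.
Check: all 14 open cells covered.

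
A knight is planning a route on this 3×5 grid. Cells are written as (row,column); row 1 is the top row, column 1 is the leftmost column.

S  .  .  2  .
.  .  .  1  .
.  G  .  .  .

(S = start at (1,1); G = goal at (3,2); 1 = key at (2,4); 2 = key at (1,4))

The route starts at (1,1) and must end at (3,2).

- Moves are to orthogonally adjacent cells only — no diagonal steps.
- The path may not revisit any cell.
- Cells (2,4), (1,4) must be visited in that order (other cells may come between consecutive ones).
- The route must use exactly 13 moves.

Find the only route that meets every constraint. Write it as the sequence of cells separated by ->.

(1,1) -> (2,1) -> (2,2) -> (1,2) -> (1,3) -> (2,3) -> (2,4) -> (1,4) -> (1,5) -> (2,5) -> (3,5) -> (3,4) -> (3,3) -> (3,2)

The waypoints must appear in the order (2,4), (1,4), with no cell reused.
Route from (1,1): down 1 to (2,1), right 1 to (2,2), up 1 to (1,2), right 1 to (1,3), down 1 to (2,3), right 1 to (2,4), up 1 to (1,4), right 1 to (1,5), down 2 to (3,5), left 3 to (3,2) — 13 moves in all.
Check: order respected (1 at step 6, 2 at step 7); 13 moves as required.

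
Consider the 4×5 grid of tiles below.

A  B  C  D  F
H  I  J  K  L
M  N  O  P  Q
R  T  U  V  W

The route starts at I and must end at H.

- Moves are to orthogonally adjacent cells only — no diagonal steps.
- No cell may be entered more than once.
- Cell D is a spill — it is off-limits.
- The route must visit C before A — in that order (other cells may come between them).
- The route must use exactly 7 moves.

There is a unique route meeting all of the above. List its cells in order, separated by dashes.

The waypoints must appear in the order C, A, with no cell reused.
Route from I: down 1 to N, right 1 to O, up 2 to C, left 2 to A, down 1 to H — 7 moves in all.
Check: order respected (C at step 4, A at step 6); 7 moves as required.

I - N - O - J - C - B - A - H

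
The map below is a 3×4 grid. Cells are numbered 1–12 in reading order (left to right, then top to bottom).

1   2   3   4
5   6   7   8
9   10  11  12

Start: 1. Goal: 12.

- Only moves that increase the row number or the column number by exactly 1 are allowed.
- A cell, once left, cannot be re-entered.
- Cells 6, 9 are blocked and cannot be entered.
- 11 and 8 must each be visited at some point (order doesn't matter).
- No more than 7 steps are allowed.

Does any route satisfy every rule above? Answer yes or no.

no

11 is below but to the left of 8: going 8 → 11 would need a leftward move and 11 → 8 an upward move, so no right/down-only route can visit both required cells.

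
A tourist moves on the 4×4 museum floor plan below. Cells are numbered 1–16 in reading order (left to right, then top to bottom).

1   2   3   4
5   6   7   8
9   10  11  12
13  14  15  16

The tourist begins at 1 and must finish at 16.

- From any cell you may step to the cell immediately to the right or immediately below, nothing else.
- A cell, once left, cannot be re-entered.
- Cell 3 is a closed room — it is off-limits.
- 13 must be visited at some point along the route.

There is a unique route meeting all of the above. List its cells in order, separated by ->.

1 -> 5 -> 9 -> 13 -> 14 -> 15 -> 16

Moves only go right or down, so the column and row indices never decrease.
Route from 1: down 3 to 13, right 3 to 16 — 6 moves in all.
Check: all required cells visited.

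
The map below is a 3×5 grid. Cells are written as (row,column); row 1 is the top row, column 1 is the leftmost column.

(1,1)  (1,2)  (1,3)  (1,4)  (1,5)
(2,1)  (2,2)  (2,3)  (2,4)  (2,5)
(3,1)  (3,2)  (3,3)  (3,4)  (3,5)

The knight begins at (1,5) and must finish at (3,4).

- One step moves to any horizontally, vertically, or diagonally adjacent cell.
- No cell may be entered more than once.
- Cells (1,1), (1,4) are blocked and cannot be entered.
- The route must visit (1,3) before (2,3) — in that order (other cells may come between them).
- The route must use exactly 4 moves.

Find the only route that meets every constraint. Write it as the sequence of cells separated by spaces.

The waypoints must appear in the order (1,3), (2,3), with no cell reused.
Route from (1,5): down-left 1 to (2,4), up-left 1 to (1,3), down 1 to (2,3), down-right 1 to (3,4) — 4 moves in all.
Check: order respected ((1,3) at step 2, (2,3) at step 3); 4 moves as required.

(1,5) (2,4) (1,3) (2,3) (3,4)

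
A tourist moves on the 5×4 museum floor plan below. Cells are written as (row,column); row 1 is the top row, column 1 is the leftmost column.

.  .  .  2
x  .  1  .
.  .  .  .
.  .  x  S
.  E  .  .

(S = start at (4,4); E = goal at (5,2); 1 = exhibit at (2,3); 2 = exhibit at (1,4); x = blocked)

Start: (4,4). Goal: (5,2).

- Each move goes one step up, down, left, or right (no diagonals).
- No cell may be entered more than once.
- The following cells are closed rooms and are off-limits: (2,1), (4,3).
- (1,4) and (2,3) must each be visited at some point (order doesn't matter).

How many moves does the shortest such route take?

9

Any route passes through (1,4) and (2,3) in some order between (4,4) and (5,2). Summing Manhattan distances along each leg and taking the cheapest ordering ((4,4) → (1,4) → (2,3) → (5,2)) gives a lower bound of 3 + 2 + 4 = 9 moves.
A route of 9 moves achieves this: (4,4) → (3,4) → (2,4) → (1,4) → (1,3) → (2,3) → (3,3) → (3,2) → (4,2) → (5,2).
Since 9 matches the lower bound, it is optimal.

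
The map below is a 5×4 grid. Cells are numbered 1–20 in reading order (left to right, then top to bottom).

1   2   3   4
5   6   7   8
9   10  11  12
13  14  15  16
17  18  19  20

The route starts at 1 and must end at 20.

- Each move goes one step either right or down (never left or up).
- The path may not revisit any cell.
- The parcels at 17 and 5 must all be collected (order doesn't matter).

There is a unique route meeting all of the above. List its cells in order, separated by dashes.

1 - 5 - 9 - 13 - 17 - 18 - 19 - 20

Moves only go right or down, so the column and row indices never decrease.
Route from 1: down 4 to 17, right 3 to 20 — 7 moves in all.
Check: all required cells visited.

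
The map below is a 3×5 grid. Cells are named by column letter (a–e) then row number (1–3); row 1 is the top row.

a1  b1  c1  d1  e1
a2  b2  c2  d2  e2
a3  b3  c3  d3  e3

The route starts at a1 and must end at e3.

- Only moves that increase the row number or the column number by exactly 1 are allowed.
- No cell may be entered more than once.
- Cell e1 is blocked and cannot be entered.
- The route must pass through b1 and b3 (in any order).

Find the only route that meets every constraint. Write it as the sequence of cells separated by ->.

Moves only go right or down, so the column and row indices never decrease.
Route from a1: right to b1, 2× down (reaching b3), 3× right (reaching e3) — 6 moves in all.
Check: all required cells visited.

a1 -> b1 -> b2 -> b3 -> c3 -> d3 -> e3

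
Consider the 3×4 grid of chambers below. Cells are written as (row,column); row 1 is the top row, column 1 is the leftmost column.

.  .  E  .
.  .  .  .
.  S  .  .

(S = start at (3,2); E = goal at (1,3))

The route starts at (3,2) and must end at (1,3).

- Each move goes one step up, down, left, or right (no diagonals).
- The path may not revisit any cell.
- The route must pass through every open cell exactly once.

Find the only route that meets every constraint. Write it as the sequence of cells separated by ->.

(3,2) -> (3,1) -> (2,1) -> (1,1) -> (1,2) -> (2,2) -> (2,3) -> (3,3) -> (3,4) -> (2,4) -> (1,4) -> (1,3)

Need to visit all 12 open cells exactly once, starting at (3,2) and ending at (1,3).
Cell (1,1) has only two open neighbours ((2,1) and (1,2)), so the path must pass straight through it: one of those is the cell it's entered from and the other is where it exits.
Route from (3,2): left to (3,1), 2× up (reaching (1,1)), right to (1,2), down to (2,2), right to (2,3), down to (3,3), right to (3,4), 2× up (reaching (1,4)), left to (1,3) — 11 moves in all.
Check: all 12 open cells covered.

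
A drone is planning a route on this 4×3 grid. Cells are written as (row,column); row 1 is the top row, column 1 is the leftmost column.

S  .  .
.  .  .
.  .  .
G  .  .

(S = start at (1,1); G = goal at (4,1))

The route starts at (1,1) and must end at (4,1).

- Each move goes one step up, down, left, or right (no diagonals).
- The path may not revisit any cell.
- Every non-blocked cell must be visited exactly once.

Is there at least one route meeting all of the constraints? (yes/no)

One route that works: (1,1) → (2,1) → (3,1) → (3,2) → (2,2) → (1,2) → (1,3) → (2,3) → (3,3) → (4,3) → (4,2) → (4,1).

yes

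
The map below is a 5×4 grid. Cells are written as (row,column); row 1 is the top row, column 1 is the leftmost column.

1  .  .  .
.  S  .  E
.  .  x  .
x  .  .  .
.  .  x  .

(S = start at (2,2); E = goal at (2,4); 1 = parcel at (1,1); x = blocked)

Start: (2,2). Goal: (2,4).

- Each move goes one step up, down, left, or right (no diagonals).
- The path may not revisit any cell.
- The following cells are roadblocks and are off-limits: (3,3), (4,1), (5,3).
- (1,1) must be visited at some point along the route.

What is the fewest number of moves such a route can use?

6

Any route passes through (1,1) somewhere between (2,2) and (2,4). Summing Manhattan distances along the two legs ((2,2) → (1,1) → (2,4)) gives a lower bound of 2 + 4 = 6 moves.
A route of 6 moves achieves this: (2,2) → (2,1) → (1,1) → (1,2) → (1,3) → (2,3) → (2,4).
Since 6 matches the lower bound, it is optimal.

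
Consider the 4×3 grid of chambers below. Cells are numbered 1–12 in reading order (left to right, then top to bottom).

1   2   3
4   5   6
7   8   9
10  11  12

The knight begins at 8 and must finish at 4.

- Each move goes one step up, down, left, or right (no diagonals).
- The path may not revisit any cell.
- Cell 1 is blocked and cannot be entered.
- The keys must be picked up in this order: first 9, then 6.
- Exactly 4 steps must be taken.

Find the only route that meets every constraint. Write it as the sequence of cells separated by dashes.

8 - 9 - 6 - 5 - 4

The waypoints must appear in the order 9, 6, with no cell reused.
Route from 8: right to 9, up to 6, 2× left (reaching 4) — 4 moves in all.
Check: order respected (9 at step 1, 6 at step 2); 4 moves as required.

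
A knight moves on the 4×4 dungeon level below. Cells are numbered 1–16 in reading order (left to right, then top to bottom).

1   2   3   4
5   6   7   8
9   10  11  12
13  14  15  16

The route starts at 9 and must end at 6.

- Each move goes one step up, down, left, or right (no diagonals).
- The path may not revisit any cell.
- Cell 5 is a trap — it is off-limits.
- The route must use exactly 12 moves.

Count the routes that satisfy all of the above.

6

Need simple routes of exactly 12 moves from 9 to 6 (Manhattan distance 2, so 5 moves are spent on a detour and 5 undoing it).
Enumerating: 9 13 14 10 11 15 16 12 8 4 3 7 6 | 9 13 14 10 11 15 16 12 8 4 3 2 6 | 9 13 14 10 11 15 16 12 8 7 3 2 6 | 9 13 14 15 16 12 8 4 3 7 11 10 6 | 9 13 14 15 16 12 11 7 8 4 3 2 6 | 9 10 14 15 16 12 11 7 8 4 3 2 6.
That gives 6 routes.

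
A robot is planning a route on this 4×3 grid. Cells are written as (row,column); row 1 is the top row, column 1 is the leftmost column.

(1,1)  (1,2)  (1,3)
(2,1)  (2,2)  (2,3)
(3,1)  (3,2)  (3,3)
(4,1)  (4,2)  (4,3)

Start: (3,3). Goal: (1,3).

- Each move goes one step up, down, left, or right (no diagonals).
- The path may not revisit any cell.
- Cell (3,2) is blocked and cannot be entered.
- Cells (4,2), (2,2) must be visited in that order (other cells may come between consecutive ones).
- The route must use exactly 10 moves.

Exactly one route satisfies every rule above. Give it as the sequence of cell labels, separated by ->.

The waypoints must appear in the order (4,2), (2,2), with no cell reused.
Route from (3,3): down to (4,3), 2× left (reaching (4,1)), 3× up (reaching (1,1)), right to (1,2), down to (2,2), right to (2,3), up to (1,3) — 10 moves in all.
Check: order respected ((4,2) at step 2, (2,2) at step 8); 10 moves as required.

(3,3) -> (4,3) -> (4,2) -> (4,1) -> (3,1) -> (2,1) -> (1,1) -> (1,2) -> (2,2) -> (2,3) -> (1,3)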